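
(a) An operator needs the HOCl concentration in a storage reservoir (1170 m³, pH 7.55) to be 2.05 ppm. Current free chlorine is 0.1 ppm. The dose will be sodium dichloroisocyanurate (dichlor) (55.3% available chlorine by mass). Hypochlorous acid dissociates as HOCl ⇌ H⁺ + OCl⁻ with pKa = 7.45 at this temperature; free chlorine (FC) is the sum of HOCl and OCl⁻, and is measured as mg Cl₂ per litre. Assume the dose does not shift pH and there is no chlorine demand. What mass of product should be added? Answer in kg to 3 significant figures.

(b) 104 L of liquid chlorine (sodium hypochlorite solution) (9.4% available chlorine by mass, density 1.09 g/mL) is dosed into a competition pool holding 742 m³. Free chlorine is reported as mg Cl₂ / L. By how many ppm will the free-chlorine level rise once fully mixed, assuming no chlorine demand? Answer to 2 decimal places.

(a) Volume: 1170 m³ = 1,170,000 L.
(a) [OCl⁻]/[HOCl] = 10^(pH − pKa) = 10^(7.55 − 7.45) = 1.259; fraction as HOCl = 1/(1 + 1.259) = 0.4427.
(a) Free chlorine required for 2.05 ppm HOCl: 2.05 / 0.4427 = 4.631 ppm.
(a) FC to add: 4.631 − 0.1 = 4.531 mg/L as Cl₂.
(a) Cl₂ equivalent: 4.531 mg/L × 1,170,000 L = 5301 g.
(a) Product at 55.3% available Cl: 5301 / 0.553 = 9586 g.

(b) Volume: 742 m³ = 742,000 L.
(b) Mass of solution: 104 L × 1000 mL/L × 1.09 g/mL = 113,400 g.
(b) Available chlorine delivered: 113,400 g × 0.094 = 10,660 g as Cl₂.
(b) Concentration rise: 10,660 g / 742,000 L = 14.36 mg/L = 14.36 ppm.

(a) 9.59 kg; (b) 14.36 ppm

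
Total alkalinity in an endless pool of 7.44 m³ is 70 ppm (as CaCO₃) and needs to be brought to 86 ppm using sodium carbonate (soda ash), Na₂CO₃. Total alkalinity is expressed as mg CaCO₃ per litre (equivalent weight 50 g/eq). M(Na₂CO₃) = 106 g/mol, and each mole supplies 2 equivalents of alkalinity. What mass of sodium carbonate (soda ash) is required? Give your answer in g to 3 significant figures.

126 g

Volume: 7.44 m³ = 7,440 L.
Alkalinity to add: (86 − 70) = 16 mg/L as CaCO₃ × 7,440 L = 119 g as CaCO₃.
Equivalents: 119 g ÷ 50 g/eq = 2.381 eq.
Each mole of Na₂CO₃ supplies 2 eq, so 2.381 / 2 = 1.19 mol.
Mass: 1.19 mol × 106 g/mol = 126.2 g.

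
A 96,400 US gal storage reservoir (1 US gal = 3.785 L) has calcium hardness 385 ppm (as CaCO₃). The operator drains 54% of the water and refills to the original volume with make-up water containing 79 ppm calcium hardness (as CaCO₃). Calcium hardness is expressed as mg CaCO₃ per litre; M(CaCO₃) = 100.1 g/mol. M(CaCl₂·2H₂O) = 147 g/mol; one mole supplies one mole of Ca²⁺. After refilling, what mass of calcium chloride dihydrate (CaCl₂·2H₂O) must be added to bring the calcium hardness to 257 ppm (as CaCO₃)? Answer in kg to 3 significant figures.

Volume: 96,400 US gal × 3.785 L/gal = 364,874 L.
After draining 54% and refilling: 385 × 0.46 + 79 × 0.54 = 219.76 ppm.
Deficit to target: 257 − 219.76 = 37.24 mg/L.
As CaCO₃: 37.24 mg/L × 364,874 L = 13,590 g; ÷ 100.1 = 135.7 mol Ca²⁺.
Mass: 135.7 × 147 = 19,950 g.

20.0 kg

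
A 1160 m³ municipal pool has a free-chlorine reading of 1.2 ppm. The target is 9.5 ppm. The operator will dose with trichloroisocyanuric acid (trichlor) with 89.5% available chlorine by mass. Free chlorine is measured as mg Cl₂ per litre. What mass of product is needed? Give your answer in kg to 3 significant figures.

10.8 kg

Volume: 1160 m³ = 1,160,000 L.
Chlorine deficit: 9.5 − 1.2 = 8.3 ppm = 8.3 mg/L as Cl₂.
Cl₂ equivalent needed: 8.3 mg/L × 1,160,000 L = 9,628,000 mg = 9628 g.
Product at 89.5% available chlorine: 9628 / 0.895 = 10,760 g.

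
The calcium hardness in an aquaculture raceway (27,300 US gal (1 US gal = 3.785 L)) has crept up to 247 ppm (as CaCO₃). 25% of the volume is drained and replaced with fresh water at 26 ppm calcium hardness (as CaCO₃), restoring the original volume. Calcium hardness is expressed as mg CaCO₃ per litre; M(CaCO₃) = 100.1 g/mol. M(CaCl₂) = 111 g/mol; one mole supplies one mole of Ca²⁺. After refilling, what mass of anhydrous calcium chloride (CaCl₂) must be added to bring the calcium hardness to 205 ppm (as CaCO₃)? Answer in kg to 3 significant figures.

Volume: 27,300 US gal × 3.785 L/gal = 103,330 L.
After draining 25% and refilling: 247 × 0.75 + 26 × 0.25 = 191.75 ppm.
Deficit to target: 205 − 191.75 = 13.25 mg/L.
As CaCO₃: 13.25 mg/L × 103,330 L = 1369 g; ÷ 100.1 = 13.68 mol Ca²⁺.
Mass: 13.68 × 111 = 1518 g.

1.52 kg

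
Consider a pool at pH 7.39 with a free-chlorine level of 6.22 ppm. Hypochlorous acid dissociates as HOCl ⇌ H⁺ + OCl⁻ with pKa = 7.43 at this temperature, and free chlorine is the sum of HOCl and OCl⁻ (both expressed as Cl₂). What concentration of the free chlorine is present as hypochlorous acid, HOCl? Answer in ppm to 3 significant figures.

[OCl⁻]/[HOCl] = 10^(pH − pKa) = 10^(7.39 − 7.43) = 10^-0.04 = 0.912.
Fraction as HOCl = 1 / (1 + 0.912) = 0.523.
HOCl = 0.523 × 6.22 ppm = 3.253 ppm.

3.25 ppm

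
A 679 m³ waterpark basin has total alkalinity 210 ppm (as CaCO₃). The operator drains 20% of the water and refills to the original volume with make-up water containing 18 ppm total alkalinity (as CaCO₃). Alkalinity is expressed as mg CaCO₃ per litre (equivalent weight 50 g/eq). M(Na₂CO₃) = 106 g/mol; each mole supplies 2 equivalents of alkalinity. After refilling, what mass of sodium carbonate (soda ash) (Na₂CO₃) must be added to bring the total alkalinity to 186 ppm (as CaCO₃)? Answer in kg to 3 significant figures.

Volume: 679 m³ = 679,000 L.
After draining 20% and refilling: 210 × 0.80 + 18 × 0.20 = 171.6 ppm.
Deficit to target: 186 − 171.6 = 14.4 mg/L.
As CaCO₃: 14.4 mg/L × 679,000 L = 9778 g; ÷ 50 g/eq ÷ 2 = 97.78 mol Na₂CO₃.
Mass: 97.78 × 106 = 10,360 g.

10.4 kg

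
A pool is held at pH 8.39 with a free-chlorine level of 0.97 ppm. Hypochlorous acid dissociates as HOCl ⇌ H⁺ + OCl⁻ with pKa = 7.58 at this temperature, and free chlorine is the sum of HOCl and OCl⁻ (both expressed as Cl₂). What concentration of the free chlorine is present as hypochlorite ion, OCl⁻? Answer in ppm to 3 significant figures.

0.840 ppm

[OCl⁻]/[HOCl] = 10^(pH − pKa) = 10^(8.39 − 7.58) = 10^0.81 = 6.457.
Fraction as HOCl = 1 / (1 + 6.457) = 0.1341.
OCl⁻ = (1 − 0.1341) × 0.97 ppm = 0.8399 ppm.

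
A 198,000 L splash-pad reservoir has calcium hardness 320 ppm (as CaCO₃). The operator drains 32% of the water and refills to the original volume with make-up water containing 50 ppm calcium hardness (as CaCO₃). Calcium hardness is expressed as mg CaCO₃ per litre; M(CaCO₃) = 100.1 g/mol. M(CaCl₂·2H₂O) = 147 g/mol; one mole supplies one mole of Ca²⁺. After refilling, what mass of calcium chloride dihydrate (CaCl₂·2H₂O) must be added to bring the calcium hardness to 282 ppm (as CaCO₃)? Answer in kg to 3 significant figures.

After draining 32% and refilling: 320 × 0.68 + 50 × 0.32 = 233.6 ppm.
Deficit to target: 282 − 233.6 = 48.4 mg/L.
As CaCO₃: 48.4 mg/L × 198,000 L = 9583 g; ÷ 100.1 = 95.74 mol Ca²⁺.
Mass: 95.74 × 147 = 14,070 g.

14.1 kg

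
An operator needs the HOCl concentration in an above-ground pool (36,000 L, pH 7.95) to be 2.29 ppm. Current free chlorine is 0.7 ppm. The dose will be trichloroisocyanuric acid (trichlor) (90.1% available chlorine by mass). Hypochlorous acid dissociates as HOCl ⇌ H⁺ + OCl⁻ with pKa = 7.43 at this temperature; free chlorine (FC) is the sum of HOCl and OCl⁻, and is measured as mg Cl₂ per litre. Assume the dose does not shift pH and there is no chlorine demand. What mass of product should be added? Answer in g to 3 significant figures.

[OCl⁻]/[HOCl] = 10^(pH − pKa) = 10^(7.95 − 7.43) = 3.311; fraction as HOCl = 1/(1 + 3.311) = 0.2319.
Free chlorine required for 2.29 ppm HOCl: 2.29 / 0.2319 = 9.873 ppm.
FC to add: 9.873 − 0.7 = 9.173 mg/L as Cl₂.
Cl₂ equivalent: 9.173 mg/L × 36,000 L = 330.2 g.
Product at 90.1% available Cl: 330.2 / 0.901 = 366.5 g.

367 g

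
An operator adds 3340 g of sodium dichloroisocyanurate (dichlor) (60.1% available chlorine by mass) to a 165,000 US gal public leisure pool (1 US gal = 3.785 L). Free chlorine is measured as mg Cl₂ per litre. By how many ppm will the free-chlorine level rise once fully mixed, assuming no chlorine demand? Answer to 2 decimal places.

3.21 ppm

Volume: 165,000 US gal × 3.785 L/gal = 624,525 L.
Available chlorine delivered: 3340 g × 0.601 = 2007 g as Cl₂.
Concentration rise: 2007 g / 624,525 L = 3.214 mg/L = 3.21 ppm.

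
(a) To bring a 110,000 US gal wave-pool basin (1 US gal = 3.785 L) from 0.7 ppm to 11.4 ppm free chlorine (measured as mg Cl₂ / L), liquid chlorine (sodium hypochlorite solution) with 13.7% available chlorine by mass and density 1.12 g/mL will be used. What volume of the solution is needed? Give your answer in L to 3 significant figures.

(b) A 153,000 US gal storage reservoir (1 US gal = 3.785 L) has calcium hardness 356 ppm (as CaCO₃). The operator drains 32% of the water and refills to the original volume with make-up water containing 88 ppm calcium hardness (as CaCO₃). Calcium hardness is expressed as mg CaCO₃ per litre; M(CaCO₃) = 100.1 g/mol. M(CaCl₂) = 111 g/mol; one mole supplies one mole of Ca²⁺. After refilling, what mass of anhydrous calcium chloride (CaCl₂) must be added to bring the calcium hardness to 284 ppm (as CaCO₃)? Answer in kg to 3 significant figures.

(a) 29.0 L; (b) 8.84 kg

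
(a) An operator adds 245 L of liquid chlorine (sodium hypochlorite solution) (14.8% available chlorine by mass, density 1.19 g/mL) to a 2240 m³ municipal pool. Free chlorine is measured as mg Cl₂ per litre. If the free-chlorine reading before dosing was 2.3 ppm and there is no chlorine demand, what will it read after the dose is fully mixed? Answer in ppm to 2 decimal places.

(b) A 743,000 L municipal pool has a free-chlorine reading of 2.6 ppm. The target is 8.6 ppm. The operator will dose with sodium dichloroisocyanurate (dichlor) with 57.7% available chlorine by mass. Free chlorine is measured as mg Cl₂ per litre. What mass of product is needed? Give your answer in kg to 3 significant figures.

(a) 21.56 ppm; (b) 7.73 kg

(a) Volume: 2240 m³ = 2,240,000 L.
(a) Mass of solution: 245 L × 1000 mL/L × 1.19 g/mL = 291,600 g.
(a) Available chlorine delivered: 291,600 g × 0.148 = 43,150 g as Cl₂.
(a) Concentration rise: 43,150 g / 2,240,000 L = 19.26 mg/L = 19.26 ppm.
(a) Final FC: 2.3 + 19.26 = 21.56 ppm.

(b) Chlorine deficit: 8.6 − 2.6 = 6 ppm = 6 mg/L as Cl₂.
(b) Cl₂ equivalent needed: 6 mg/L × 743,000 L = 4,458,000 mg = 4458 g.
(b) Product at 57.7% available chlorine: 4458 / 0.577 = 7726 g.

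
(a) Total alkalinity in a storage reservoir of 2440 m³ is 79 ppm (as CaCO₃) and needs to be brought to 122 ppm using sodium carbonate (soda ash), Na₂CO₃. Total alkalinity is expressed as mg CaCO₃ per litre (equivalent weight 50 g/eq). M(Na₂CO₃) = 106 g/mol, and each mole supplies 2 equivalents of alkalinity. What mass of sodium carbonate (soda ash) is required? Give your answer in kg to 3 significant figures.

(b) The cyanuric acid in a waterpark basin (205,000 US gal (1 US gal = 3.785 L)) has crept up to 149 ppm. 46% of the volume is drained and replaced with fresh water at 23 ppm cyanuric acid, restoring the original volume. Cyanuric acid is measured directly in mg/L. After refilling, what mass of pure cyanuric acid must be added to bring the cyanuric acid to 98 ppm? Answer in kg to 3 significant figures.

(a) Volume: 2440 m³ = 2,440,000 L.
(a) Alkalinity to add: (122 − 79) = 43 mg/L as CaCO₃ × 2,440,000 L = 104,900 g as CaCO₃.
(a) Equivalents: 104,900 g ÷ 50 g/eq = 2098 eq.
(a) Each mole of Na₂CO₃ supplies 2 eq, so 2098 / 2 = 1049 mol.
(a) Mass: 1049 mol × 106 g/mol = 111,200 g.

(b) Volume: 205,000 US gal × 3.785 L/gal = 775,925 L.
(b) After draining 46% and refilling: 149 × 0.54 + 23 × 0.46 = 91.04 ppm.
(b) Deficit to target: 98 − 91.04 = 6.96 mg/L.
(b) Mass: 6.96 mg/L × 775,925 L = 5400 g cyanuric acid.

(a) 111 kg; (b) 5.40 kg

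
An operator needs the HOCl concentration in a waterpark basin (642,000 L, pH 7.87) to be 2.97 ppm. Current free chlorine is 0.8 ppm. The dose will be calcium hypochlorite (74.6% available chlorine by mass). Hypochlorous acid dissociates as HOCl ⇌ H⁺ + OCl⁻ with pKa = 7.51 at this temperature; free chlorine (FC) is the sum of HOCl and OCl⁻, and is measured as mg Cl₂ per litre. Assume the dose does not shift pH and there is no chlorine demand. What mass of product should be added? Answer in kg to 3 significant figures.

7.72 kg

[OCl⁻]/[HOCl] = 10^(pH − pKa) = 10^(7.87 − 7.51) = 2.291; fraction as HOCl = 1/(1 + 2.291) = 0.3039.
Free chlorine required for 2.97 ppm HOCl: 2.97 / 0.3039 = 9.774 ppm.
FC to add: 9.774 − 0.8 = 8.974 mg/L as Cl₂.
Cl₂ equivalent: 8.974 mg/L × 642,000 L = 5761 g.
Product at 74.6% available Cl: 5761 / 0.746 = 7723 g.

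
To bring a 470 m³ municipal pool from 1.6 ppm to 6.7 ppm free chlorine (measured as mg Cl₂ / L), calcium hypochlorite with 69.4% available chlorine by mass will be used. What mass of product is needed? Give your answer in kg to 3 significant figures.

Volume: 470 m³ = 470,000 L.
Chlorine deficit: 6.7 − 1.6 = 5.1 ppm = 5.1 mg/L as Cl₂.
Cl₂ equivalent needed: 5.1 mg/L × 470,000 L = 2,397,000 mg = 2397 g.
Product at 69.4% available chlorine: 2397 / 0.694 = 3454 g.

3.45 kg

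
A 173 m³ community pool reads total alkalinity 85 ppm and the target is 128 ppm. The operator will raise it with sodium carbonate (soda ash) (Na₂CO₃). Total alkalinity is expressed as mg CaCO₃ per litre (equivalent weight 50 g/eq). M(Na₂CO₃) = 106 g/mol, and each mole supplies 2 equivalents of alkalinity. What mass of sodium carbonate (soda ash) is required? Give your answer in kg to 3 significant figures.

Volume: 173 m³ = 173,000 L.
Alkalinity to add: (128 − 85) = 43 mg/L as CaCO₃ × 173,000 L = 7439 g as CaCO₃.
Equivalents: 7439 g ÷ 50 g/eq = 148.8 eq.
Each mole of Na₂CO₃ supplies 2 eq, so 148.8 / 2 = 74.39 mol.
Mass: 74.39 mol × 106 g/mol = 7885 g.

7.89 kg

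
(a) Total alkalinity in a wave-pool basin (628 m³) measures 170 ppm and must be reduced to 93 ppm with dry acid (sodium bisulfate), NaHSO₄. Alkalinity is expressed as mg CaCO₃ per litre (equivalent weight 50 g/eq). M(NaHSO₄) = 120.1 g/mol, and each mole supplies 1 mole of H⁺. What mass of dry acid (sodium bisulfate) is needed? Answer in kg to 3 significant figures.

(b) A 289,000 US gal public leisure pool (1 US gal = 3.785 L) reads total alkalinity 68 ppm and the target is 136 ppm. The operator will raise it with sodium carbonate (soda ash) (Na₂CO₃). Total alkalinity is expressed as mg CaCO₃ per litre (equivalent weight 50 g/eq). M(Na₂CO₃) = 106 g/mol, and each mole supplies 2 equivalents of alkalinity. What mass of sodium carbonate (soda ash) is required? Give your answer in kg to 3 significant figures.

(a) 116 kg; (b) 78.8 kg

(a) Volume: 628 m³ = 628,000 L.
(a) Alkalinity to neutralize: (170 − 93) = 77 mg/L as CaCO₃ × 628,000 L = 48,360 g as CaCO₃.
(a) Equivalents of H⁺ required: 48,360 ÷ 50 g/eq = 967.1 eq = 967.1 mol NaHSO₄.
(a) Mass of NaHSO₄: 967.1 × 120.1 = 116,200 g.

(b) Volume: 289,000 US gal × 3.785 L/gal = 1,093,865 L.
(b) Alkalinity to add: (136 − 68) = 68 mg/L as CaCO₃ × 1,093,865 L = 74,380 g as CaCO₃.
(b) Equivalents: 74,380 g ÷ 50 g/eq = 1488 eq.
(b) Each mole of Na₂CO₃ supplies 2 eq, so 1488 / 2 = 743.8 mol.
(b) Mass: 743.8 mol × 106 g/mol = 78,850 g.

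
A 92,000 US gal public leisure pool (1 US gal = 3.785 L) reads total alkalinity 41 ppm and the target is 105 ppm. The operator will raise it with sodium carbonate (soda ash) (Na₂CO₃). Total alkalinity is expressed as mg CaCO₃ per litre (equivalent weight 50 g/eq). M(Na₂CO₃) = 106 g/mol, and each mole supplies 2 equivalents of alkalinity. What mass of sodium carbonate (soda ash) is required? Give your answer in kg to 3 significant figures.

23.6 kg

Volume: 92,000 US gal × 3.785 L/gal = 348,220 L.
Alkalinity to add: (105 − 41) = 64 mg/L as CaCO₃ × 348,220 L = 22,290 g as CaCO₃.
Equivalents: 22,290 g ÷ 50 g/eq = 445.7 eq.
Each mole of Na₂CO₃ supplies 2 eq, so 445.7 / 2 = 222.9 mol.
Mass: 222.9 mol × 106 g/mol = 23,620 g.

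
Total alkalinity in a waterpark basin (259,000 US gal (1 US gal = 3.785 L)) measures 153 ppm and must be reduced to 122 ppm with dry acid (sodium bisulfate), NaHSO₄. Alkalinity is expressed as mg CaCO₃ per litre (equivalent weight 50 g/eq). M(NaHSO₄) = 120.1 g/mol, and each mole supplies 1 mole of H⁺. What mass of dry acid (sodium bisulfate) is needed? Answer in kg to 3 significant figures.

Volume: 259,000 US gal × 3.785 L/gal = 980,315 L.
Alkalinity to neutralize: (153 − 122) = 31 mg/L as CaCO₃ × 980,315 L = 30,390 g as CaCO₃.
Equivalents of H⁺ required: 30,390 ÷ 50 g/eq = 607.8 eq = 607.8 mol NaHSO₄.
Mass of NaHSO₄: 607.8 × 120.1 = 73,000 g.

73.0 kg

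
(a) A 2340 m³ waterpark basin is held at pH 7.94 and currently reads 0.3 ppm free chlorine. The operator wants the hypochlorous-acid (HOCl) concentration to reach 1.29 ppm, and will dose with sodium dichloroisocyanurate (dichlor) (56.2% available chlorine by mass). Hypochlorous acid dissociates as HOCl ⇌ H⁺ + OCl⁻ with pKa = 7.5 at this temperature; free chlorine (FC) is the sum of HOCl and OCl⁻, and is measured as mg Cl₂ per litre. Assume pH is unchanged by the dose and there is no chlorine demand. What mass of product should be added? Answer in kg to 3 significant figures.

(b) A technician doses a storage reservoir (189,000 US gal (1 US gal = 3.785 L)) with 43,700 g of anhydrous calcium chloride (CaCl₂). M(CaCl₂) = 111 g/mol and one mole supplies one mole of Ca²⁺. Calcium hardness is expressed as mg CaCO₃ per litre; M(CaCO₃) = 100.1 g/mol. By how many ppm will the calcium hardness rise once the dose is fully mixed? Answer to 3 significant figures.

(a) 18.9 kg; (b) 55.1 ppm

(a) Volume: 2340 m³ = 2,340,000 L.
(a) [OCl⁻]/[HOCl] = 10^(pH − pKa) = 10^(7.94 − 7.5) = 2.754; fraction as HOCl = 1/(1 + 2.754) = 0.2664.
(a) Free chlorine required for 1.29 ppm HOCl: 1.29 / 0.2664 = 4.843 ppm.
(a) FC to add: 4.843 − 0.3 = 4.543 mg/L as Cl₂.
(a) Cl₂ equivalent: 4.543 mg/L × 2,340,000 L = 10,630 g.
(a) Product at 56.2% available Cl: 10,630 / 0.562 = 18,920 g.

(b) Volume: 189,000 US gal × 3.785 L/gal = 715,365 L.
(b) Moles of Ca²⁺: 43,700 g ÷ 111 g/mol = 393.7 mol.
(b) As CaCO₃: 393.7 mol × 100.1 g/mol = 39,410 g.
(b) Rise: 39,410 g / 715,365 L × 1000 = 55.09 mg/L.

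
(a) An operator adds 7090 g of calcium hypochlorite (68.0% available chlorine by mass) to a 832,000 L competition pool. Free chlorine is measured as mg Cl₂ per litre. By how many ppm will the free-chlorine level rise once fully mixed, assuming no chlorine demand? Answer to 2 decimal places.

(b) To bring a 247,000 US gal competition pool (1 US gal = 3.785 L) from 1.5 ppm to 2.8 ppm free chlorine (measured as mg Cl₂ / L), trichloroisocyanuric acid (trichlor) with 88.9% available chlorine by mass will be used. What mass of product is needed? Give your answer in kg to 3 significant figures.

(a) Available chlorine delivered: 7090 g × 0.68 = 4821 g as Cl₂.
(a) Concentration rise: 4821 g / 832,000 L = 5.795 mg/L = 5.79 ppm.

(b) Volume: 247,000 US gal × 3.785 L/gal = 934,895 L.
(b) Chlorine deficit: 2.8 − 1.5 = 1.3 ppm = 1.3 mg/L as Cl₂.
(b) Cl₂ equivalent needed: 1.3 mg/L × 934,895 L = 1,215,000 mg = 1215 g.
(b) Product at 88.9% available chlorine: 1215 / 0.889 = 1367 g.

(a) 5.79 ppm; (b) 1.37 kg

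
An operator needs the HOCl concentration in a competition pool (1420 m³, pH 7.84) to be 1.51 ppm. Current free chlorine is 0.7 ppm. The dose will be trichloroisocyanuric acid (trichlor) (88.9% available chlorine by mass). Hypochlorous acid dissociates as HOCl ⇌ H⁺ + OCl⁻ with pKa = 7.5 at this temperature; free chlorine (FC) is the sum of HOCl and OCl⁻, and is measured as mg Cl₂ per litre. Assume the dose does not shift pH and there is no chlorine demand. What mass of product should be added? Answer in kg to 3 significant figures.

Volume: 1420 m³ = 1,420,000 L.
[OCl⁻]/[HOCl] = 10^(pH − pKa) = 10^(7.84 − 7.5) = 2.188; fraction as HOCl = 1/(1 + 2.188) = 0.3137.
Free chlorine required for 1.51 ppm HOCl: 1.51 / 0.3137 = 4.814 ppm.
FC to add: 4.814 − 0.7 = 4.114 mg/L as Cl₂.
Cl₂ equivalent: 4.114 mg/L × 1,420,000 L = 5841 g.
Product at 88.9% available Cl: 5841 / 0.889 = 6571 g.

6.57 kg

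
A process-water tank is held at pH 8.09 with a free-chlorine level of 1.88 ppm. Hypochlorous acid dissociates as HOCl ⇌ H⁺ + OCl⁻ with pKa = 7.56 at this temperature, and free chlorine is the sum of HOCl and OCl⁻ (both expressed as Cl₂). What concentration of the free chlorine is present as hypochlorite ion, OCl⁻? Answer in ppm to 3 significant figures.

1.45 ppm

[OCl⁻]/[HOCl] = 10^(pH − pKa) = 10^(8.09 − 7.56) = 10^0.53 = 3.388.
Fraction as HOCl = 1 / (1 + 3.388) = 0.2279.
OCl⁻ = (1 − 0.2279) × 1.88 ppm = 1.452 ppm.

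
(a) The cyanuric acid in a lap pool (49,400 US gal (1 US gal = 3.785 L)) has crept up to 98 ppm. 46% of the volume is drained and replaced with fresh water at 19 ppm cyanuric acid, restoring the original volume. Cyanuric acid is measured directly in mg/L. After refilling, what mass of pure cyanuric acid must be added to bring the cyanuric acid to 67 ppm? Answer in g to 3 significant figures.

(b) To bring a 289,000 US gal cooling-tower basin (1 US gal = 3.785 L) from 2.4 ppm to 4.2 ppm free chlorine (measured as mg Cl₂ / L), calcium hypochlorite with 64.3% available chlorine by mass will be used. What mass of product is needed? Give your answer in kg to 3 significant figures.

(a) 998 g; (b) 3.06 kg

(a) Volume: 49,400 US gal × 3.785 L/gal = 186,979 L.
(a) After draining 46% and refilling: 98 × 0.54 + 19 × 0.46 = 61.66 ppm.
(a) Deficit to target: 67 − 61.66 = 5.34 mg/L.
(a) Mass: 5.34 mg/L × 186,979 L = 998.5 g cyanuric acid.

(b) Volume: 289,000 US gal × 3.785 L/gal = 1,093,865 L.
(b) Chlorine deficit: 4.2 − 2.4 = 1.8 ppm = 1.8 mg/L as Cl₂.
(b) Cl₂ equivalent needed: 1.8 mg/L × 1,093,865 L = 1,969,000 mg = 1969 g.
(b) Product at 64.3% available chlorine: 1969 / 0.643 = 3062 g.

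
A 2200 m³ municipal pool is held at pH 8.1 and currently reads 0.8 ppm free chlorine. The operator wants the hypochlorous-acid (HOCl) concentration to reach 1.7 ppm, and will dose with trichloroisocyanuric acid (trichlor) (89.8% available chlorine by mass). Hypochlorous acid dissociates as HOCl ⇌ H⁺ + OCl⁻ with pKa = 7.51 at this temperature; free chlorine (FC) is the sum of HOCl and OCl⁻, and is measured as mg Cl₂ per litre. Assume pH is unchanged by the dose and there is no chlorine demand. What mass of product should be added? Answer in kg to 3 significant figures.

Volume: 2200 m³ = 2,200,000 L.
[OCl⁻]/[HOCl] = 10^(pH − pKa) = 10^(8.1 − 7.51) = 3.89; fraction as HOCl = 1/(1 + 3.89) = 0.2045.
Free chlorine required for 1.7 ppm HOCl: 1.7 / 0.2045 = 8.314 ppm.
FC to add: 8.314 − 0.8 = 7.514 mg/L as Cl₂.
Cl₂ equivalent: 7.514 mg/L × 2,200,000 L = 16,530 g.
Product at 89.8% available Cl: 16,530 / 0.898 = 18,410 g.

18.4 kg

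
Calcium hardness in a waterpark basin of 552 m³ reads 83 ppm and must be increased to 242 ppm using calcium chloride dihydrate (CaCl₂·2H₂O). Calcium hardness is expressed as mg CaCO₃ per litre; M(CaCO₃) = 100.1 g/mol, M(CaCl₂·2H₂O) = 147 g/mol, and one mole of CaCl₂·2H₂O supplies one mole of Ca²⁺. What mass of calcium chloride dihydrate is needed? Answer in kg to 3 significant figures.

129 kg

Volume: 552 m³ = 552,000 L.
Hardness to add: (242 − 83) = 159 mg/L as CaCO₃ × 552,000 L = 87,770 g as CaCO₃.
Moles of Ca²⁺ (1 mol Ca²⁺ ≡ 1 mol CaCO₃): 87,770 / 100.1 g/mol = 876.8 mol.
Mass of CaCl₂·2H₂O: 876.8 × 147 = 128,900 g.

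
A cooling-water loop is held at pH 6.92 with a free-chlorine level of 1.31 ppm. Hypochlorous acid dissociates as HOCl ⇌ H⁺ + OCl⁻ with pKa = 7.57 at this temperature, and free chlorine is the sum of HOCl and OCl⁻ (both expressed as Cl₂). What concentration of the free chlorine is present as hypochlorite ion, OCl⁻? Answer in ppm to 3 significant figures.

0.240 ppm

[OCl⁻]/[HOCl] = 10^(pH − pKa) = 10^(6.92 − 7.57) = 10^-0.65 = 0.2239.
Fraction as HOCl = 1 / (1 + 0.2239) = 0.8171.
OCl⁻ = (1 − 0.8171) × 1.31 ppm = 0.2396 ppm.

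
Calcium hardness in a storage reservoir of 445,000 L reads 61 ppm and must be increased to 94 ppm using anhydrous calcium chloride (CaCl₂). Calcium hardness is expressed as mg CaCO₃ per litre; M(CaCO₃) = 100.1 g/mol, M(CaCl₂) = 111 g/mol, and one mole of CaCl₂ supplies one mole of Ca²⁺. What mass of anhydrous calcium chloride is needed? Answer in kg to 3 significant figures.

16.3 kg

Hardness to add: (94 − 61) = 33 mg/L as CaCO₃ × 445,000 L = 14,680 g as CaCO₃.
Moles of Ca²⁺ (1 mol Ca²⁺ ≡ 1 mol CaCO₃): 14,680 / 100.1 g/mol = 146.7 mol.
Mass of CaCl₂: 146.7 × 111 = 16,280 g.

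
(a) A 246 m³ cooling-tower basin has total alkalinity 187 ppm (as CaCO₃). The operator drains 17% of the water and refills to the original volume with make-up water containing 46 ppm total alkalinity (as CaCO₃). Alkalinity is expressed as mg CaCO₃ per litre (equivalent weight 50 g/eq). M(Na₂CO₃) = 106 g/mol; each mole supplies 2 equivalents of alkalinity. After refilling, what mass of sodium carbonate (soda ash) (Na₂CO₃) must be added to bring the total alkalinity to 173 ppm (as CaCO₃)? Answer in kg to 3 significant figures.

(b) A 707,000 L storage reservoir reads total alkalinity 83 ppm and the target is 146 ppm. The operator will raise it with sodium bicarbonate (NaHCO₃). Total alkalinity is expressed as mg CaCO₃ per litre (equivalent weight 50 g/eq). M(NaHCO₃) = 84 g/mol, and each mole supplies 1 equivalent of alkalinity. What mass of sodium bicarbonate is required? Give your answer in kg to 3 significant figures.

(a) 2.60 kg; (b) 74.8 kg

(a) Volume: 246 m³ = 246,000 L.
(a) After draining 17% and refilling: 187 × 0.83 + 46 × 0.17 = 163.03 ppm.
(a) Deficit to target: 173 − 163.03 = 9.97 mg/L.
(a) As CaCO₃: 9.97 mg/L × 246,000 L = 2453 g; ÷ 50 g/eq ÷ 2 = 24.53 mol Na₂CO₃.
(a) Mass: 24.53 × 106 = 2600 g.

(b) Alkalinity to add: (146 − 83) = 63 mg/L as CaCO₃ × 707,000 L = 44,540 g as CaCO₃.
(b) Equivalents: 44,540 g ÷ 50 g/eq = 890.8 eq.
(b) NaHCO₃ supplies 1 eq per mole → 890.8 mol.
(b) Mass: 890.8 mol × 84 g/mol = 74,830 g.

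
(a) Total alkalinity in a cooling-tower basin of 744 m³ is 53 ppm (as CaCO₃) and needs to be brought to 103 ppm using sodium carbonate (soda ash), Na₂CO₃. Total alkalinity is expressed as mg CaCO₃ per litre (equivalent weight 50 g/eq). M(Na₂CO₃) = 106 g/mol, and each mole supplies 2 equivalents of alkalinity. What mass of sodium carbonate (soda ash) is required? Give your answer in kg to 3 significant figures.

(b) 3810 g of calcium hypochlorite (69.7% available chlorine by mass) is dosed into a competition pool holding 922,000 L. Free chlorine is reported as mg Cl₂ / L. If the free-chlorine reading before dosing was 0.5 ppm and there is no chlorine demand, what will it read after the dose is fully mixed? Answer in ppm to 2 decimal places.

(a) 39.4 kg; (b) 3.38 ppm

(a) Volume: 744 m³ = 744,000 L.
(a) Alkalinity to add: (103 − 53) = 50 mg/L as CaCO₃ × 744,000 L = 37,200 g as CaCO₃.
(a) Equivalents: 37,200 g ÷ 50 g/eq = 744 eq.
(a) Each mole of Na₂CO₃ supplies 2 eq, so 744 / 2 = 372 mol.
(a) Mass: 372 mol × 106 g/mol = 39,430 g.

(b) Available chlorine delivered: 3810 g × 0.697 = 2656 g as Cl₂.
(b) Concentration rise: 2656 g / 922,000 L = 2.88 mg/L = 2.88 ppm.
(b) Final FC: 0.5 + 2.88 = 3.38 ppm.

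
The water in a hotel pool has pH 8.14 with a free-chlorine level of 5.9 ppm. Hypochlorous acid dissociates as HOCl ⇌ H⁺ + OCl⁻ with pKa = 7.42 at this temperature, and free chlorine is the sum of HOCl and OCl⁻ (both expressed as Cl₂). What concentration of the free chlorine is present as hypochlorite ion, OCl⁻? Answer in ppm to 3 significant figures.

4.96 ppm

[OCl⁻]/[HOCl] = 10^(pH − pKa) = 10^(8.14 − 7.42) = 10^0.72 = 5.248.
Fraction as HOCl = 1 / (1 + 5.248) = 0.16.
OCl⁻ = (1 − 0.16) × 5.9 ppm = 4.956 ppm.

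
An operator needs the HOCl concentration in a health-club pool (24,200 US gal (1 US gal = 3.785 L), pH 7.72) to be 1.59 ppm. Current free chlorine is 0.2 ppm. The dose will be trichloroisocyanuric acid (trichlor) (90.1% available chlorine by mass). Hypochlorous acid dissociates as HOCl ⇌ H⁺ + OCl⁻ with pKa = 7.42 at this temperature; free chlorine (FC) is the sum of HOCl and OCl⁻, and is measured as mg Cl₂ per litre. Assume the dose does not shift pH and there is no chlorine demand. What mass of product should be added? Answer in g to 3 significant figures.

Volume: 24,200 US gal × 3.785 L/gal = 91,597 L.
[OCl⁻]/[HOCl] = 10^(pH − pKa) = 10^(7.72 − 7.42) = 1.995; fraction as HOCl = 1/(1 + 1.995) = 0.3339.
Free chlorine required for 1.59 ppm HOCl: 1.59 / 0.3339 = 4.762 ppm.
FC to add: 4.762 − 0.2 = 4.562 mg/L as Cl₂.
Cl₂ equivalent: 4.562 mg/L × 91,597 L = 417.9 g.
Product at 90.1% available Cl: 417.9 / 0.901 = 463.8 g.

464 g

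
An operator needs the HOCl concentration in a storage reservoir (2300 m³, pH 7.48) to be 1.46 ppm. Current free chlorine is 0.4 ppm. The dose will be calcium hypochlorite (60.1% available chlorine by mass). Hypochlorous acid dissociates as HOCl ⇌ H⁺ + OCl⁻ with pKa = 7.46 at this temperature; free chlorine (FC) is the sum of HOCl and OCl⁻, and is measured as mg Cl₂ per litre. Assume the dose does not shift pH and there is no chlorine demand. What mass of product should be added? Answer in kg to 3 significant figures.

9.91 kg

Volume: 2300 m³ = 2,300,000 L.
[OCl⁻]/[HOCl] = 10^(pH − pKa) = 10^(7.48 − 7.46) = 1.047; fraction as HOCl = 1/(1 + 1.047) = 0.4885.
Free chlorine required for 1.46 ppm HOCl: 1.46 / 0.4885 = 2.989 ppm.
FC to add: 2.989 − 0.4 = 2.589 mg/L as Cl₂.
Cl₂ equivalent: 2.589 mg/L × 2,300,000 L = 5954 g.
Product at 60.1% available Cl: 5954 / 0.601 = 9907 g.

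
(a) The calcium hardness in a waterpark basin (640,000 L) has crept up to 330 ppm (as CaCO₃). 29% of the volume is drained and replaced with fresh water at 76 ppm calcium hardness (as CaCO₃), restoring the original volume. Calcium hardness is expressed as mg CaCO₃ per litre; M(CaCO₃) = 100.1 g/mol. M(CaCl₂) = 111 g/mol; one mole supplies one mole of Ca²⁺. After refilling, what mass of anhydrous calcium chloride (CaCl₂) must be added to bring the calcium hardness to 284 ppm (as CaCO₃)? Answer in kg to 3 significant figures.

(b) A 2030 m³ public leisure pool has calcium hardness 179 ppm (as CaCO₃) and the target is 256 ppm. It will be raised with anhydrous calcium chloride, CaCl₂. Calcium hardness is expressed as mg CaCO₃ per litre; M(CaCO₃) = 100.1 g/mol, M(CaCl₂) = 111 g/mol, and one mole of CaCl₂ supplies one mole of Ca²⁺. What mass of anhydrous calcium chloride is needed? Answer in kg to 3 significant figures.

(a) 19.6 kg; (b) 173 kg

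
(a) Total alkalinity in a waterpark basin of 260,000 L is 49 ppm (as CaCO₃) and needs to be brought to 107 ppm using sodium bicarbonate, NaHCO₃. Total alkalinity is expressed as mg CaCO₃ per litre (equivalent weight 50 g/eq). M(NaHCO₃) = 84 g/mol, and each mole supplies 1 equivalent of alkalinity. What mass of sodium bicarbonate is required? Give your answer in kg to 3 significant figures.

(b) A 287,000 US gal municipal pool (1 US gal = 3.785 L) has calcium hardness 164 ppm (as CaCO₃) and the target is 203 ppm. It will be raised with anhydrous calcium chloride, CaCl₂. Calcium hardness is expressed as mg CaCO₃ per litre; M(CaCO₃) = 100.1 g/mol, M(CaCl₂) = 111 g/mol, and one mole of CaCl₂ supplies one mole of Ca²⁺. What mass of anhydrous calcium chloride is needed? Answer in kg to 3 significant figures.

(a) 25.3 kg; (b) 47.0 kg

(a) Alkalinity to add: (107 − 49) = 58 mg/L as CaCO₃ × 260,000 L = 15,080 g as CaCO₃.
(a) Equivalents: 15,080 g ÷ 50 g/eq = 301.6 eq.
(a) NaHCO₃ supplies 1 eq per mole → 301.6 mol.
(a) Mass: 301.6 mol × 84 g/mol = 25,330 g.

(b) Volume: 287,000 US gal × 3.785 L/gal = 1,086,295 L.
(b) Hardness to add: (203 − 164) = 39 mg/L as CaCO₃ × 1,086,295 L = 42,370 g as CaCO₃.
(b) Moles of Ca²⁺ (1 mol Ca²⁺ ≡ 1 mol CaCO₃): 42,370 / 100.1 g/mol = 423.2 mol.
(b) Mass of CaCl₂: 423.2 × 111 = 46,980 g.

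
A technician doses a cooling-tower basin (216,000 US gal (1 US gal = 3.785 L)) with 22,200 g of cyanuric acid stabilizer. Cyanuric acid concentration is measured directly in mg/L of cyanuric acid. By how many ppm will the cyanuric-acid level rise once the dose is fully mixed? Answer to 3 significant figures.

Volume: 216,000 US gal × 3.785 L/gal = 817,560 L.
Rise: 22,200 g / 817,560 L × 1000 = 27.15 mg/L.

27.2 ppm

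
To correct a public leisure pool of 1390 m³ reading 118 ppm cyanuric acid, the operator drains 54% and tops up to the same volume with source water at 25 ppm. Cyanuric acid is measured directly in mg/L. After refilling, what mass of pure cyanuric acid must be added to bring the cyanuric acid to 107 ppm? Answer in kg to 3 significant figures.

Volume: 1390 m³ = 1,390,000 L.
After draining 54% and refilling: 118 × 0.46 + 25 × 0.54 = 67.78 ppm.
Deficit to target: 107 − 67.78 = 39.22 mg/L.
Mass: 39.22 mg/L × 1,390,000 L = 54,520 g cyanuric acid.

54.5 kg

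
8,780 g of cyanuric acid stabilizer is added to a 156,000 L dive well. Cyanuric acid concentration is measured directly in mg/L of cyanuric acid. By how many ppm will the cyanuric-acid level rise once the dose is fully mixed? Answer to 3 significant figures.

Rise: 8,780 g / 156,000 L × 1000 = 56.28 mg/L.

56.3 ppm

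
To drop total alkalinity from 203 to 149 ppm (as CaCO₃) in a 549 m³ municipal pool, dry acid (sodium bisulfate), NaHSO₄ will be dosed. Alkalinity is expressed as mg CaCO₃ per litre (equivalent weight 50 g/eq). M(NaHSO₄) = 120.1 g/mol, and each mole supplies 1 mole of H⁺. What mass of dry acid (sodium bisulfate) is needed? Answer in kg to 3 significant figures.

71.2 kg

Volume: 549 m³ = 549,000 L.
Alkalinity to neutralize: (203 − 149) = 54 mg/L as CaCO₃ × 549,000 L = 29,650 g as CaCO₃.
Equivalents of H⁺ required: 29,650 ÷ 50 g/eq = 592.9 eq = 592.9 mol NaHSO₄.
Mass of NaHSO₄: 592.9 × 120.1 = 71,210 g.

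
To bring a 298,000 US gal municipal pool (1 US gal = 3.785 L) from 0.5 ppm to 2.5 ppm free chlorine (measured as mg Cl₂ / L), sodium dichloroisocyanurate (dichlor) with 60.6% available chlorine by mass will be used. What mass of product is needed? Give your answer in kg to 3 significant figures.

3.72 kg

Volume: 298,000 US gal × 3.785 L/gal = 1,127,930 L.
Chlorine deficit: 2.5 − 0.5 = 2 ppm = 2 mg/L as Cl₂.
Cl₂ equivalent needed: 2 mg/L × 1,127,930 L = 2,256,000 mg = 2256 g.
Product at 60.6% available chlorine: 2256 / 0.606 = 3723 g.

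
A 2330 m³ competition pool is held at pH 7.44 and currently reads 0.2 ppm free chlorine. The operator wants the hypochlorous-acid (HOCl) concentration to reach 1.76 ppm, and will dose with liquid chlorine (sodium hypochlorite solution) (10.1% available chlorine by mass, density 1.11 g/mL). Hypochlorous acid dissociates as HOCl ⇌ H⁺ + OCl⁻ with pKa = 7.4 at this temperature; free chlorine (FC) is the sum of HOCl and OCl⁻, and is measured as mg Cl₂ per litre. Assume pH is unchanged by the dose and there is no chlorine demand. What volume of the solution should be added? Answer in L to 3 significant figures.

72.5 L

Volume: 2330 m³ = 2,330,000 L.
[OCl⁻]/[HOCl] = 10^(pH − pKa) = 10^(7.44 − 7.4) = 1.096; fraction as HOCl = 1/(1 + 1.096) = 0.477.
Free chlorine required for 1.76 ppm HOCl: 1.76 / 0.477 = 3.69 ppm.
FC to add: 3.69 − 0.2 = 3.49 mg/L as Cl₂.
Cl₂ equivalent: 3.49 mg/L × 2,330,000 L = 8131 g.
Product at 10.1% available Cl: 8131 / 0.101 = 80,510 g.
Volume: 80,510 g ÷ 1.11 g/mL = 72,530 mL.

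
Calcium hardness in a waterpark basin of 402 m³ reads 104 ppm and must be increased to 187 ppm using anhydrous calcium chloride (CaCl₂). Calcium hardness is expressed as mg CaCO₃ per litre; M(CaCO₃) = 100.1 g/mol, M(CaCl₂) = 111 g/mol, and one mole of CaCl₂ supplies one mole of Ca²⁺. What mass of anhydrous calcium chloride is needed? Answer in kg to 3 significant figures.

37.0 kg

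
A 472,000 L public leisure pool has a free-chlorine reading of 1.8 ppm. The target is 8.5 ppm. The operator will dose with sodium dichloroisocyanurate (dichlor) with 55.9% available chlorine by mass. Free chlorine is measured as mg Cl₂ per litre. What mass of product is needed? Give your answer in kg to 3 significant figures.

Chlorine deficit: 8.5 − 1.8 = 6.7 ppm = 6.7 mg/L as Cl₂.
Cl₂ equivalent needed: 6.7 mg/L × 472,000 L = 3,162,000 mg = 3162 g.
Product at 55.9% available chlorine: 3162 / 0.559 = 5657 g.

5.66 kg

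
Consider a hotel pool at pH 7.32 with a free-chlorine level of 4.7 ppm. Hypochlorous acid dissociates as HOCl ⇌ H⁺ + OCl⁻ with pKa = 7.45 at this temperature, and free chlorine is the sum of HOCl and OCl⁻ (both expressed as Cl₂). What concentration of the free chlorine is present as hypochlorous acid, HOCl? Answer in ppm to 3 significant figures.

[OCl⁻]/[HOCl] = 10^(pH − pKa) = 10^(7.32 − 7.45) = 10^-0.13 = 0.7413.
Fraction as HOCl = 1 / (1 + 0.7413) = 0.5743.
HOCl = 0.5743 × 4.7 ppm = 2.699 ppm.

2.70 ppm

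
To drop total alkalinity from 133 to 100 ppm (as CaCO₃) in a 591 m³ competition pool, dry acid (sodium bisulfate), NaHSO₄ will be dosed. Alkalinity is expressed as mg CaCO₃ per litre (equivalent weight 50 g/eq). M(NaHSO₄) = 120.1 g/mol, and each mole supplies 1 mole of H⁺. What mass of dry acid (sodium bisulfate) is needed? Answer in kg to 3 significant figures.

46.8 kg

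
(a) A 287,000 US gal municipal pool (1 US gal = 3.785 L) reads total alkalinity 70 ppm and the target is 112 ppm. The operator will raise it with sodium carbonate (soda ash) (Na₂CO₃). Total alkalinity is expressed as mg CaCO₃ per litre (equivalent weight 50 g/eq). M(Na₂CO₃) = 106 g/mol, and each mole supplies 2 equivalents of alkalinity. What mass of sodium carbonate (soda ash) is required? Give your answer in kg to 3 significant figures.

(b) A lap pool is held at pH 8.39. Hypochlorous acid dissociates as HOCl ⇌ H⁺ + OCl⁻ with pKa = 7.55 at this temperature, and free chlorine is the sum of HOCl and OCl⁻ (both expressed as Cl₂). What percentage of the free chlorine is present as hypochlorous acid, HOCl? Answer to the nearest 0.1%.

(a) 48.4 kg; (b) 12.6%

(a) Volume: 287,000 US gal × 3.785 L/gal = 1,086,295 L.
(a) Alkalinity to add: (112 − 70) = 42 mg/L as CaCO₃ × 1,086,295 L = 45,620 g as CaCO₃.
(a) Equivalents: 45,620 g ÷ 50 g/eq = 912.5 eq.
(a) Each mole of Na₂CO₃ supplies 2 eq, so 912.5 / 2 = 456.2 mol.
(a) Mass: 456.2 mol × 106 g/mol = 48,360 g.

(b) [OCl⁻]/[HOCl] = 10^(pH − pKa) = 10^(8.39 − 7.55) = 10^0.84 = 6.918.
(b) Fraction as HOCl = 1 / (1 + 6.918) = 0.1263.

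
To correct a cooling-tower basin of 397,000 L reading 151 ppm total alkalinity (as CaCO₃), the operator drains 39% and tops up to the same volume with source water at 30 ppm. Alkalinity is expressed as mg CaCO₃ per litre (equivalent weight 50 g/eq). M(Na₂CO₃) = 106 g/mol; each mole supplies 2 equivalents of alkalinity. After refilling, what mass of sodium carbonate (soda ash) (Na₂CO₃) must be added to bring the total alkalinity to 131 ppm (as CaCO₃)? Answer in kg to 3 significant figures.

11.4 kg

After draining 39% and refilling: 151 × 0.61 + 30 × 0.39 = 103.81 ppm.
Deficit to target: 131 − 103.81 = 27.19 mg/L.
As CaCO₃: 27.19 mg/L × 397,000 L = 10,790 g; ÷ 50 g/eq ÷ 2 = 107.9 mol Na₂CO₃.
Mass: 107.9 × 106 = 11,440 g.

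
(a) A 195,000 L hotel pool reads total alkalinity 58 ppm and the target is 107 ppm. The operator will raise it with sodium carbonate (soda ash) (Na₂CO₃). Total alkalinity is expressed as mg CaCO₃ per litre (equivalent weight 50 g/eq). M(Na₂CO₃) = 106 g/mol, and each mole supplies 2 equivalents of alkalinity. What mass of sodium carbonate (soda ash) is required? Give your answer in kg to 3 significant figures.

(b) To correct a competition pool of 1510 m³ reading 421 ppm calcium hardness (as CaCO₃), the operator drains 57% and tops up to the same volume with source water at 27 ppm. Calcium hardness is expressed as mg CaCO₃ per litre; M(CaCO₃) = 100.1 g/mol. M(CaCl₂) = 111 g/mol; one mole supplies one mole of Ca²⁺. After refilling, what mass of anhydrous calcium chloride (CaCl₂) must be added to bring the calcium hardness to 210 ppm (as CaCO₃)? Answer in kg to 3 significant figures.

(a) Alkalinity to add: (107 − 58) = 49 mg/L as CaCO₃ × 195,000 L = 9555 g as CaCO₃.
(a) Equivalents: 9555 g ÷ 50 g/eq = 191.1 eq.
(a) Each mole of Na₂CO₃ supplies 2 eq, so 191.1 / 2 = 95.55 mol.
(a) Mass: 95.55 mol × 106 g/mol = 10,130 g.

(b) Volume: 1510 m³ = 1,510,000 L.
(b) After draining 57% and refilling: 421 × 0.43 + 27 × 0.57 = 196.42 ppm.
(b) Deficit to target: 210 − 196.42 = 13.58 mg/L.
(b) As CaCO₃: 13.58 mg/L × 1,510,000 L = 20,510 g; ÷ 100.1 = 204.9 mol Ca²⁺.
(b) Mass: 204.9 × 111 = 22,740 g.

(a) 10.1 kg; (b) 22.7 kg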